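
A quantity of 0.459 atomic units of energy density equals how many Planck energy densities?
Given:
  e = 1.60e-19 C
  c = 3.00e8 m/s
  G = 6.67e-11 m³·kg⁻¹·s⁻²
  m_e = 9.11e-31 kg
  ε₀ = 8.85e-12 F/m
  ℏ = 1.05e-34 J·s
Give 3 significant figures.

2.95e-101

atomic unit of energy density: u_au = E_h/a₀³ = m_e⁴e¹⁰/((4πε₀)⁵ℏ⁸) = 3.01e13 J/m³
Planck energy density: u_P = c⁷/(ℏG²) = 4.68e113 J/m³
0.459 × 3.01e13 / 4.68e113 = 2.95e-101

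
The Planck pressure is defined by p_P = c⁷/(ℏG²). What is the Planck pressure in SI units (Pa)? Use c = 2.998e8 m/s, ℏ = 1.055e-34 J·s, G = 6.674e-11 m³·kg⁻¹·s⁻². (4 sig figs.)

4.632e113 Pa

p_P = c⁷/(ℏG²)
  = 2.177e59 / 4.699e-55
  = 4.632e113 Pa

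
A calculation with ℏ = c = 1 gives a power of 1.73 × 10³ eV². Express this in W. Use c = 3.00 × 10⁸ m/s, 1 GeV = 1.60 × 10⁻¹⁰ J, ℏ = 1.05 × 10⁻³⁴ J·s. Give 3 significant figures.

Power is [E]/[T] = [E]²/ℏ.
1 GeV² → 1/ℏ × (1 GeV in J)² = 2.44 × 10¹⁴ W.
Convert the energy scale: 1.73 × 10³ eV² = 1.73 × 10⁻¹⁵ GeV².
Result: 1.73 × 10⁻¹⁵ × 2.44 × 10¹⁴ = 0.422 W.

0.422 W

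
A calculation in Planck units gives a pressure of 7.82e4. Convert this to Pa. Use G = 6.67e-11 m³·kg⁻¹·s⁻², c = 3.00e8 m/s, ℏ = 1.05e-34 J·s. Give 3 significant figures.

3.66e118 Pa

One Planck pressure: p_P = c⁷/(ℏG²) = 4.68e113 Pa.
7.82e4 × 4.68e113 Pa = 3.66e118 Pa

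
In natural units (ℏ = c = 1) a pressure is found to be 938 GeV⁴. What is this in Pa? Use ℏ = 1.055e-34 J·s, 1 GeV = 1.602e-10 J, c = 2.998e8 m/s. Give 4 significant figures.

Pressure is [E]/[L]³ = [E]⁴/(ℏc)³.
1 GeV⁴ → 1/(ℏc)³ × (1 GeV in J)⁴ = 2.082e37 Pa.
Result: 938 × 2.082e37 = 1.953e40 Pa.

1.953e40 Pa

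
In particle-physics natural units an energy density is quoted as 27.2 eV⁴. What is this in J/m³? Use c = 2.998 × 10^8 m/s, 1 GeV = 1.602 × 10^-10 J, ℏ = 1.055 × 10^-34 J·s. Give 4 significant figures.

[E]/[L]³ = [E]⁴/(ℏc)³; restore (ℏc)⁻³.
1 GeV⁴ → 1/(ℏc)³ × (1 GeV in J)⁴ = 2.082 × 10^37 J/m³.
Convert the energy scale: 27.2 eV⁴ = 2.72 × 10^-35 GeV⁴.
Result: 2.72 × 10^-35 × 2.082 × 10^37 = 566.2 J/m³.

566.2 J/m³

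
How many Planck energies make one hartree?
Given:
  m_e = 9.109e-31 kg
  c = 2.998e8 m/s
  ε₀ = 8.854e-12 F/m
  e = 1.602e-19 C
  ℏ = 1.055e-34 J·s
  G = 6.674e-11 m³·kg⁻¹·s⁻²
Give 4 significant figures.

2.225e-27

hartree: E_h = m_e e⁴/(4πε₀ℏ)² = 4.354e-18 J
Planck energy: E_P = √(ℏc⁵/G) = 1.957e9 J
ratio = 4.354e-18 / 1.957e9 = 2.225e-27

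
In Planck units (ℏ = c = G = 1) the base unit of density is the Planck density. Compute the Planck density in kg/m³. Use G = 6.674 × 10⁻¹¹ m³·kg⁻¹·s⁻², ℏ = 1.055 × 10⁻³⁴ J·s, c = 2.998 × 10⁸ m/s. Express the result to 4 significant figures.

ρ_P = c⁵/(ℏG²)
  = 2.422 × 10⁴² / 4.699 × 10⁻⁵⁵
  = 5.154 × 10⁹⁶ kg/m³

5.154 × 10⁹⁶ kg/m³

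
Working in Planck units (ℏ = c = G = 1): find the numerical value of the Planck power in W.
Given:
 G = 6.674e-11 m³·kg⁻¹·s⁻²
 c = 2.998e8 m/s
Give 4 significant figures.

The unique combination of the constants set to 1 with dimensions of power is P_P = c⁵/G.
  = 2.422e42 / 6.674e-11
  = 3.629e52 W

3.629e52 W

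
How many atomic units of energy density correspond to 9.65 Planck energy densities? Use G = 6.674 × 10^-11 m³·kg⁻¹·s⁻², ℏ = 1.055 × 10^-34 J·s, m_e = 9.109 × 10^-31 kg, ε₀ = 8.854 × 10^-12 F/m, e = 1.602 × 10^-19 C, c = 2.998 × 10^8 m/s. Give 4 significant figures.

Planck energy density: u_P = c⁷/(ℏG²) = 4.632 × 10^113 J/m³
atomic unit of energy density: u_au = E_h/a₀³ = m_e⁴e¹⁰/((4πε₀)⁵ℏ⁸) = 2.929 × 10^13 J/m³
9.65 × 4.632 × 10^113 / 2.929 × 10^13 = 1.526 × 10^101

1.526 × 10^101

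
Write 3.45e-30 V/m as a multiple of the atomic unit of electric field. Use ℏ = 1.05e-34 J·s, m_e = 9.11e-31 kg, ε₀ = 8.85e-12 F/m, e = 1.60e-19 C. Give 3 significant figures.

6.63e-42

atomic unit of electric field: E_au = E_h/(e a₀) = m_e²e⁵/((4πε₀)³ℏ⁴) = 5.20e11 V/m.
3.45e-30 / 5.20e11 = 6.63e-42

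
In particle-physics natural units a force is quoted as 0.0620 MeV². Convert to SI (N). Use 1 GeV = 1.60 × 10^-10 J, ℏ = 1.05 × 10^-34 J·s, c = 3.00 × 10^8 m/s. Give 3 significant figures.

0.0504 N

Force is [E]/[L] = [E]²/(ℏc); restore (ℏc)⁻¹.
1 GeV² → 1/(ℏc) × (1 GeV in J)² = 8.13 × 10^5 N.
Convert the energy scale: 0.0620 MeV² = 6.20 × 10^-8 GeV².
Result: 6.20 × 10^-8 × 8.13 × 10^5 = 0.0504 N.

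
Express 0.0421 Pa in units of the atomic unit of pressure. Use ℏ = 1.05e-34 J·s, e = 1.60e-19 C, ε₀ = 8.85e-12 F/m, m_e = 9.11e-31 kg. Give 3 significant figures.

atomic unit of pressure: P_au = E_h/a₀³ = m_e⁴e¹⁰/((4πε₀)⁵ℏ⁸) = 3.01e13 Pa.
0.0421 / 3.01e13 = 1.40e-15

1.40e-15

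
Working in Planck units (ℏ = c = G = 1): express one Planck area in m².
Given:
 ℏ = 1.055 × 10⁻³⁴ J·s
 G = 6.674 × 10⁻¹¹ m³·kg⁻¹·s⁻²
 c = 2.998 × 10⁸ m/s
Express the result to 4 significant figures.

2.613 × 10⁻⁷⁰ m²

The unique combination of the constants set to 1 with dimensions of area is A_P = ℏG/c³.
  = 7.041 × 10⁻⁴⁵ / 2.695 × 10²⁵
  = 2.613 × 10⁻⁷⁰ m²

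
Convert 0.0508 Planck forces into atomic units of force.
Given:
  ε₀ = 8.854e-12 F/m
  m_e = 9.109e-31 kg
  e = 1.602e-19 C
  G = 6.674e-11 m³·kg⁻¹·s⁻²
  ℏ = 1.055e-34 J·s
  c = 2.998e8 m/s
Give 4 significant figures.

Planck force: F_P = c⁴/G = 1.210e44 N
atomic unit of force: F_au = E_h/a₀ = m_e²e⁶/((4πε₀)³ℏ⁴) = 8.220e-8 N
0.0508 × 1.210e44 / 8.220e-8 = 7.481e49

7.481e49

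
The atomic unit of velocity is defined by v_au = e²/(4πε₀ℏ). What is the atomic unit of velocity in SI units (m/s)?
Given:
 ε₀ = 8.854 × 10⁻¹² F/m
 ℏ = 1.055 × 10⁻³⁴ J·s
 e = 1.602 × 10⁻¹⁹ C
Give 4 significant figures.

v_au = e²/(4πε₀ℏ)
  = 2.566 × 10⁻³⁸ / 1.174 × 10⁻⁴⁴
  = 2.186 × 10⁶ m/s

2.186 × 10⁶ m/s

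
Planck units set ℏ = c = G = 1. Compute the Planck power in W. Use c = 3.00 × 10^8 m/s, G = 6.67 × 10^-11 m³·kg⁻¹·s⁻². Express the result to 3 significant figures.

From ℏ = c = G = 1 the power scale is P_P = c⁵/G.
  = 2.43 × 10^42 / 6.67 × 10^-11
  = 3.64 × 10^52 W

3.64 × 10^52 W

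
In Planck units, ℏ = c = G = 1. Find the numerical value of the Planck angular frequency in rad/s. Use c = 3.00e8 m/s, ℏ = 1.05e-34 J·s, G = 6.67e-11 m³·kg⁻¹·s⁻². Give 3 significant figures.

The unique combination of the constants set to 1 with dimensions of angular frequency is ω_P = √(c⁵/(ℏG)).
  = √(3.47e86)
  = 1.86e43 rad/s

1.86e43 rad/s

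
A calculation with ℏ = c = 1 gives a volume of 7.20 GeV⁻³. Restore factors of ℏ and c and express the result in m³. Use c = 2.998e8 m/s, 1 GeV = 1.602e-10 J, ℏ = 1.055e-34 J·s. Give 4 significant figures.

Volume is [L]³ = [E]⁻³·(ℏc)³.
1 GeV⁻³ → (ℏc)³ × (1 GeV in J)⁻³ = 7.696e-48 m³.
Result: 7.20 × 7.696e-48 = 5.541e-47 m³.

5.541e-47 m³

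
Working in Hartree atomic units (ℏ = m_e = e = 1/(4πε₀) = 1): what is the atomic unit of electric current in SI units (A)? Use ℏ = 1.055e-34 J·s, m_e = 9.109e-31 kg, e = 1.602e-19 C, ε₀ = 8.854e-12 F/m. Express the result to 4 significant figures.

Dimensional analysis gives I_au = e E_h/ℏ = m_e e⁵/((4πε₀)²ℏ³).
E_h = 4.354e-18 J
e·E_h/ℏ = 6.612e-3 A

6.612e-3 A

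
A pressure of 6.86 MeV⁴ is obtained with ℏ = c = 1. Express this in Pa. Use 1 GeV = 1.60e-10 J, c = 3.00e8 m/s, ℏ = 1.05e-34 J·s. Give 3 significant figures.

1.44e26 Pa

Pressure is [E]/[L]³ = [E]⁴/(ℏc)³.
1 GeV⁴ → 1/(ℏc)³ × (1 GeV in J)⁴ = 2.10e37 Pa.
Convert the energy scale: 6.86 MeV⁴ = 6.86e-12 GeV⁴.
Result: 6.86e-12 × 2.10e37 = 1.44e26 Pa.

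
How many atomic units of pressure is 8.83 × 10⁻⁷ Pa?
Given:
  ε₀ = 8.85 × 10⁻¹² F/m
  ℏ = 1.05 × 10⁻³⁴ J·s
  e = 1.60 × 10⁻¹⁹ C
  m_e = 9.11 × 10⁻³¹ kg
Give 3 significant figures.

2.93 × 10⁻²⁰

atomic unit of pressure: P_au = E_h/a₀³ = m_e⁴e¹⁰/((4πε₀)⁵ℏ⁸) = 3.01 × 10¹³ Pa.
8.83 × 10⁻⁷ / 3.01 × 10¹³ = 2.93 × 10⁻²⁰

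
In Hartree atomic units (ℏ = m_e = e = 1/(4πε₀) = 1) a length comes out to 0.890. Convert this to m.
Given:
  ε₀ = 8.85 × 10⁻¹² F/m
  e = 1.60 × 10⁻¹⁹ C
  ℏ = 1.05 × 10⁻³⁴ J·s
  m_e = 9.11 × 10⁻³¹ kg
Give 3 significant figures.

One Bohr radius: a₀ = 4πε₀ℏ²/(m_e e²) = 5.26 × 10⁻¹¹ m.
0.890 × 5.26 × 10⁻¹¹ m = 4.68 × 10⁻¹¹ m

4.68 × 10⁻¹¹ m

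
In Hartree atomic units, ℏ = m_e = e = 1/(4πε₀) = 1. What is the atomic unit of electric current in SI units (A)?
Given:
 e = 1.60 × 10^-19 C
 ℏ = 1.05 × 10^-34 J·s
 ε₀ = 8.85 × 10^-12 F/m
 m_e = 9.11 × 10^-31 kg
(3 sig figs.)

6.67 × 10^-3 A

Dimensional analysis gives I_au = e E_h/ℏ = m_e e⁵/((4πε₀)²ℏ³).
E_h = 4.38 × 10^-18 J
e·E_h/ℏ = 6.67 × 10^-3 A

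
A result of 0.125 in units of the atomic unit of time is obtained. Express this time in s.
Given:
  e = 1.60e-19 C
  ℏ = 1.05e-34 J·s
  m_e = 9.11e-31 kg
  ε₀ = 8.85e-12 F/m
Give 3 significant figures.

One atomic unit of time: τ_au = (4πε₀)²ℏ³/(m_e e⁴) = 2.40e-17 s.
0.125 × 2.40e-17 s = 3.00e-18 s

3.00e-18 s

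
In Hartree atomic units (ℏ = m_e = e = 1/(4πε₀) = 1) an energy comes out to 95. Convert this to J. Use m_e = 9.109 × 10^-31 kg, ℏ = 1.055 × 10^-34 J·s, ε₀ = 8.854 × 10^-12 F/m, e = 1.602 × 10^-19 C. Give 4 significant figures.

4.137 × 10^-16 J

One hartree: E_h = m_e e⁴/(4πε₀ℏ)² = 4.354 × 10^-18 J.
95 × 4.354 × 10^-18 J = 4.137 × 10^-16 J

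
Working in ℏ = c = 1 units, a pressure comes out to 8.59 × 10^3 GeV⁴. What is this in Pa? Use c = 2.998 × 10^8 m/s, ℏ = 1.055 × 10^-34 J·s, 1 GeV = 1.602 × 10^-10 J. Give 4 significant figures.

1.788 × 10^41 Pa

Pressure is [E]/[L]³ = [E]⁴/(ℏc)³.
1 GeV⁴ → 1/(ℏc)³ × (1 GeV in J)⁴ = 2.082 × 10^37 Pa.
Result: 8.59 × 10^3 × 2.082 × 10^37 = 1.788 × 10^41 Pa.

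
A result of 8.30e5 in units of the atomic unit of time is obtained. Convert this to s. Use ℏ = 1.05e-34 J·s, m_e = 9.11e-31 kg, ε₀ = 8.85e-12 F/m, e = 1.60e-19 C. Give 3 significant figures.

1.99e-11 s

One atomic unit of time: τ_au = (4πε₀)²ℏ³/(m_e e⁴) = 2.40e-17 s.
8.30e5 × 2.40e-17 s = 1.99e-11 s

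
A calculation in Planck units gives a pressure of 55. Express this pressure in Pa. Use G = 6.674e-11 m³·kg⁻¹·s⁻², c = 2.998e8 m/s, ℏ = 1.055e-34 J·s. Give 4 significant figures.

One Planck pressure: p_P = c⁷/(ℏG²) = 4.632e113 Pa.
55 × 4.632e113 Pa = 2.548e115 Pa

2.548e115 Pa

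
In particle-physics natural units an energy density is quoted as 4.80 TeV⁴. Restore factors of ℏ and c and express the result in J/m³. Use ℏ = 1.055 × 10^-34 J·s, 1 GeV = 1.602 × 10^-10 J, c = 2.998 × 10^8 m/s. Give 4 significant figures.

[E]/[L]³ = [E]⁴/(ℏc)³; restore (ℏc)⁻³.
1 GeV⁴ → 1/(ℏc)³ × (1 GeV in J)⁴ = 2.082 × 10^37 J/m³.
Convert the energy scale: 4.80 TeV⁴ = 4.80 × 10^12 GeV⁴.
Result: 4.80 × 10^12 × 2.082 × 10^37 = 9.992 × 10^49 J/m³.

9.992 × 10^49 J/m³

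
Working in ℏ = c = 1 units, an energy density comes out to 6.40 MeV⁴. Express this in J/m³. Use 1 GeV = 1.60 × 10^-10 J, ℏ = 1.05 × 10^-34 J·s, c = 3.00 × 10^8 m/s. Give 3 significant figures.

1.34 × 10^26 J/m³

[E]/[L]³ = [E]⁴/(ℏc)³; restore (ℏc)⁻³.
1 GeV⁴ → 1/(ℏc)³ × (1 GeV in J)⁴ = 2.10 × 10^37 J/m³.
Convert the energy scale: 6.40 MeV⁴ = 6.40 × 10^-12 GeV⁴.
Result: 6.40 × 10^-12 × 2.10 × 10^37 = 1.34 × 10^26 J/m³.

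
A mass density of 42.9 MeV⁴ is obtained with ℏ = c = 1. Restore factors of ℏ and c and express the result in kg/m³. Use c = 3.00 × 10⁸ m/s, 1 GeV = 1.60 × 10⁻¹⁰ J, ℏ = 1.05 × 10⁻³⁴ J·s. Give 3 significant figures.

Mass density is [E]/(c²[L]³) = [E]⁴/(ℏ³c⁵).
1 GeV⁴ → 1/(ℏ³c⁵) × (1 GeV in J)⁴ = 2.33 × 10²⁰ kg/m³.
Convert the energy scale: 42.9 MeV⁴ = 4.29 × 10⁻¹¹ GeV⁴.
Result: 4.29 × 10⁻¹¹ × 2.33 × 10²⁰ = 9.99 × 10⁹ kg/m³.

9.99 × 10⁹ kg/m³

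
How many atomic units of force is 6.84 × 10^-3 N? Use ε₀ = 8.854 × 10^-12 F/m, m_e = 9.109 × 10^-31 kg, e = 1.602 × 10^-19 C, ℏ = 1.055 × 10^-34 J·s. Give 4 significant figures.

8.321 × 10^4

atomic unit of force: F_au = E_h/a₀ = m_e²e⁶/((4πε₀)³ℏ⁴) = 8.220 × 10^-8 N.
6.84 × 10^-3 / 8.220 × 10^-8 = 8.321 × 10^4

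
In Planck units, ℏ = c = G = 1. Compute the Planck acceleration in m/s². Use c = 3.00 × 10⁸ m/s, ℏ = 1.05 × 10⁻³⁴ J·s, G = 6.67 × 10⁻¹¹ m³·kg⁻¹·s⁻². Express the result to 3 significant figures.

5.59 × 10⁵¹ m/s²

Dimensional analysis gives a_P = √(c⁷/(ℏG)).
  = √(3.12 × 10¹⁰³)
  = 5.59 × 10⁵¹ m/s²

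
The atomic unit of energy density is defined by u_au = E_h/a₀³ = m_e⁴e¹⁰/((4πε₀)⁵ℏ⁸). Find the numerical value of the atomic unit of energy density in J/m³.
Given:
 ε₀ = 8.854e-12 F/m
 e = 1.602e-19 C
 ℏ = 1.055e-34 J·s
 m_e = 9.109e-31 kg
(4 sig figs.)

u_au = E_h/a₀³ = m_e⁴e¹⁰/((4πε₀)⁵ℏ⁸)
E_h = 4.354e-18 J
a₀ = 5.297e-11 m
E_h/a₀³ = 2.929e13 J/m³

2.929e13 J/m³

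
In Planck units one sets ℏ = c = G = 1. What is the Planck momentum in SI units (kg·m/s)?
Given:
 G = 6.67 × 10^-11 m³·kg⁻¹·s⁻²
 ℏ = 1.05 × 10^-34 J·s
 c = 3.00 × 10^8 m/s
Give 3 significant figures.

6.52 kg·m/s

p_P = √(ℏc³/G)
  = √(42.5)
  = 6.52 kg·m/s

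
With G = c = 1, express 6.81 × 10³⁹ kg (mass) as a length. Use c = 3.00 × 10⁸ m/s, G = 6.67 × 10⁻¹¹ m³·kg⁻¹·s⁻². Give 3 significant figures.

5.05 × 10¹² m

In G = c = 1 units mass has dimensions of length; the conversion factor is G/c².
6.81 × 10³⁹ kg × (G/c²) = 5.05 × 10¹² m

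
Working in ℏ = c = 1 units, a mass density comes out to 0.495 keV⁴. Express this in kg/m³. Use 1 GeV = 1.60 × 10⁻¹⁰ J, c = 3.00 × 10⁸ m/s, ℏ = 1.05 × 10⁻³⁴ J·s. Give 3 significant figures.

1.15 × 10⁻⁴ kg/m³

Mass density is [E]/(c²[L]³) = [E]⁴/(ℏ³c⁵).
1 GeV⁴ → 1/(ℏ³c⁵) × (1 GeV in J)⁴ = 2.33 × 10²⁰ kg/m³.
Convert the energy scale: 0.495 keV⁴ = 4.95 × 10⁻²⁵ GeV⁴.
Result: 4.95 × 10⁻²⁵ × 2.33 × 10²⁰ = 1.15 × 10⁻⁴ kg/m³.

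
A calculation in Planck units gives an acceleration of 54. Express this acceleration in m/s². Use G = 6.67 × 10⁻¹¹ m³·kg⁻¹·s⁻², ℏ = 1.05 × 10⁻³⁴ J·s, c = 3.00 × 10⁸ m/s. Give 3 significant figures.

3.02 × 10⁵³ m/s²

One Planck acceleration: a_P = √(c⁷/(ℏG)) = 5.59 × 10⁵¹ m/s².
54 × 5.59 × 10⁵¹ m/s² = 3.02 × 10⁵³ m/s²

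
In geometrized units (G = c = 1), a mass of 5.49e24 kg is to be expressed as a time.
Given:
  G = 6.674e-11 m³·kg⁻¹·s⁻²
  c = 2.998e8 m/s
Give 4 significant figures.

1.360e-11 s

Mass → time via G/c³.
5.49e24 kg × (G/c³) = 1.360e-11 s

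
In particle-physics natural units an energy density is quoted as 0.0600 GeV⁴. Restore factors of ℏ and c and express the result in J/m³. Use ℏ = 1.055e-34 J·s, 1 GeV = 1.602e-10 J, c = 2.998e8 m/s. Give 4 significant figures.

1.249e36 J/m³

[E]/[L]³ = [E]⁴/(ℏc)³; restore (ℏc)⁻³.
1 GeV⁴ → 1/(ℏc)³ × (1 GeV in J)⁴ = 2.082e37 J/m³.
Result: 0.0600 × 2.082e37 = 1.249e36 J/m³.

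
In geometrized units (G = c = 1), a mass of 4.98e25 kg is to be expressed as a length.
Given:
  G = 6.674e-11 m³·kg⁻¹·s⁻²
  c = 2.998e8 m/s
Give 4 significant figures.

0.03698 m

In G = c = 1 units mass has dimensions of length; the conversion factor is G/c².
4.98e25 kg × (G/c²) = 0.03698 m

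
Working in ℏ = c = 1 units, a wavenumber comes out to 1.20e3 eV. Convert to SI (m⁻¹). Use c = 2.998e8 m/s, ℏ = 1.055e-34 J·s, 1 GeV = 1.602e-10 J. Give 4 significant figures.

6.078e9 m⁻¹

Inverse length is [E]/(ℏc).
1 GeV → 1/(ℏc) × (1 GeV in J) = 5.065e15 m⁻¹.
Convert the energy scale: 1.20e3 eV = 1.20e-6 GeV.
Result: 1.20e-6 × 5.065e15 = 6.078e9 m⁻¹.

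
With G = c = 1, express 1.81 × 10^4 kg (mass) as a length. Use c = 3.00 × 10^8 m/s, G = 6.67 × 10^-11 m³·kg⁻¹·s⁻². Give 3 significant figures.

1.34 × 10^-23 m

In G = c = 1 units mass has dimensions of length; the conversion factor is G/c².
1.81 × 10^4 kg × (G/c²) = 1.34 × 10^-23 m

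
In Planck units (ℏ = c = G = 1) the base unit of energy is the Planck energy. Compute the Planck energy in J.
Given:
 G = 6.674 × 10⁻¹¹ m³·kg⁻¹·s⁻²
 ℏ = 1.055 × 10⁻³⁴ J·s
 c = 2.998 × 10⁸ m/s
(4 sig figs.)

1.957 × 10⁹ J

E_P = √(ℏc⁵/G)
  = √(3.828 × 10¹⁸)
  = 1.957 × 10⁹ J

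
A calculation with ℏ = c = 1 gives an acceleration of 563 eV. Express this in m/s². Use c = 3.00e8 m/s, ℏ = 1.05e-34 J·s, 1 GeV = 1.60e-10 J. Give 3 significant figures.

2.57e26 m/s²

Acceleration is [L]/[T]² = c·[E]/ℏ.
1 GeV → c/ℏ × (1 GeV in J) = 4.57e32 m/s².
Convert the energy scale: 563 eV = 5.63e-7 GeV.
Result: 5.63e-7 × 4.57e32 = 2.57e26 m/s².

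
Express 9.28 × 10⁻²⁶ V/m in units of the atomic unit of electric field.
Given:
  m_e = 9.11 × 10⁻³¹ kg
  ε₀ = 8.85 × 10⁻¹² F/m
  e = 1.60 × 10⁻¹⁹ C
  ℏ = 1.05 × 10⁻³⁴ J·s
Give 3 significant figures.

1.78 × 10⁻³⁷

atomic unit of electric field: E_au = E_h/(e a₀) = m_e²e⁵/((4πε₀)³ℏ⁴) = 5.20 × 10¹¹ V/m.
9.28 × 10⁻²⁶ / 5.20 × 10¹¹ = 1.78 × 10⁻³⁷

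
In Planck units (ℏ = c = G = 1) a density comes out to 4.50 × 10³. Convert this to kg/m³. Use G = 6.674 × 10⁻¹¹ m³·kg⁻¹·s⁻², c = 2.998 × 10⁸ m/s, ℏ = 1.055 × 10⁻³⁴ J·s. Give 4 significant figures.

One Planck density: ρ_P = c⁵/(ℏG²) = 5.154 × 10⁹⁶ kg/m³.
4.50 × 10³ × 5.154 × 10⁹⁶ kg/m³ = 2.319 × 10¹⁰⁰ kg/m³

2.319 × 10¹⁰⁰ kg/m³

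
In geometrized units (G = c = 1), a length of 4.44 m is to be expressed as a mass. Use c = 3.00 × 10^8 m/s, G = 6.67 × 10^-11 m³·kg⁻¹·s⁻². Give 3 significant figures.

5.99 × 10^27 kg

Length → mass via c²/G.
4.44 m × (c²/G) = 5.99 × 10^27 kg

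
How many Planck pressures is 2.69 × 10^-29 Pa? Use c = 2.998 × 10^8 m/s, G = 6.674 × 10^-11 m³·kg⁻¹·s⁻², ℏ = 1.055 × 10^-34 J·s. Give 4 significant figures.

5.807 × 10^-143

Planck pressure: p_P = c⁷/(ℏG²) = 4.632 × 10^113 Pa.
2.69 × 10^-29 / 4.632 × 10^113 = 5.807 × 10^-143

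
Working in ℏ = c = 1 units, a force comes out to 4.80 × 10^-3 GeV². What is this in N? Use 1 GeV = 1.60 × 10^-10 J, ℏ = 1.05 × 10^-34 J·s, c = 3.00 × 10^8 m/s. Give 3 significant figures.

Force is [E]/[L] = [E]²/(ℏc); restore (ℏc)⁻¹.
1 GeV² → 1/(ℏc) × (1 GeV in J)² = 8.13 × 10^5 N.
Result: 4.80 × 10^-3 × 8.13 × 10^5 = 3.90 × 10^3 N.

3.90 × 10^3 N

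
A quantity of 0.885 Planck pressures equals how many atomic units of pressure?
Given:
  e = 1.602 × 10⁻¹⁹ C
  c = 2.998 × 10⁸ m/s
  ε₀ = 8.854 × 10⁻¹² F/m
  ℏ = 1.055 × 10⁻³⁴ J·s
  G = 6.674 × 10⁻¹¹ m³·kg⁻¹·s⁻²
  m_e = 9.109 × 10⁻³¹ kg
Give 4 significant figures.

Planck pressure: p_P = c⁷/(ℏG²) = 4.632 × 10¹¹³ Pa
atomic unit of pressure: P_au = E_h/a₀³ = m_e⁴e¹⁰/((4πε₀)⁵ℏ⁸) = 2.929 × 10¹³ Pa
0.885 × 4.632 × 10¹¹³ / 2.929 × 10¹³ = 1.400 × 10¹⁰⁰

1.400 × 10¹⁰⁰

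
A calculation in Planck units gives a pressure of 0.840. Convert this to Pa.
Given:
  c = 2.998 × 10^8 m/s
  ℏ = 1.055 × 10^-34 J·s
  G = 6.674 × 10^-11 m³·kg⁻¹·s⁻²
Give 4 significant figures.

One Planck pressure: p_P = c⁷/(ℏG²) = 4.632 × 10^113 Pa.
0.840 × 4.632 × 10^113 Pa = 3.891 × 10^113 Pa

3.891 × 10^113 Pa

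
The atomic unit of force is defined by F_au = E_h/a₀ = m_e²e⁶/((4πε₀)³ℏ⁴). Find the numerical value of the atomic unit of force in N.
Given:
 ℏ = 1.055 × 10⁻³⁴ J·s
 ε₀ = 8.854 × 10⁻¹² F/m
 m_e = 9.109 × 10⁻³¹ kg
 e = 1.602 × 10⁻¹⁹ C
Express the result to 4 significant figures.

8.220 × 10⁻⁸ N

F_au = E_h/a₀ = m_e²e⁶/((4πε₀)³ℏ⁴)
E_h = 4.354 × 10⁻¹⁸ J
a₀ = 5.297 × 10⁻¹¹ m
E_h/a₀ = 8.220 × 10⁻⁸ N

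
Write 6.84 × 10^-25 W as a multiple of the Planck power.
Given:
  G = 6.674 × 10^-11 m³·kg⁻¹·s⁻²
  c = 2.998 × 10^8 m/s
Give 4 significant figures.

1.885 × 10^-77

Planck power: P_P = c⁵/G = 3.629 × 10^52 W.
6.84 × 10^-25 / 3.629 × 10^52 = 1.885 × 10^-77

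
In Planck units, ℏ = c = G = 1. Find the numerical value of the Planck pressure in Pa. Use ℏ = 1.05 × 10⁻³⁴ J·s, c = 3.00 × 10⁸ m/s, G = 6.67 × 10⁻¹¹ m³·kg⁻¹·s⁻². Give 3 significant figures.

From ℏ = c = G = 1 the pressure scale is p_P = c⁷/(ℏG²).
  = 2.19 × 10⁵⁹ / 4.67 × 10⁻⁵⁵
  = 4.68 × 10¹¹³ Pa

4.68 × 10¹¹³ Pa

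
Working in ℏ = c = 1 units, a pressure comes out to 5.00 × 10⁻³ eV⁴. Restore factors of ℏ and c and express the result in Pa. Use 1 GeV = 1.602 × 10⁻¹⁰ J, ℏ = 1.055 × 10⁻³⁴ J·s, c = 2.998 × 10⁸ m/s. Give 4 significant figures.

0.1041 Pa

Pressure is [E]/[L]³ = [E]⁴/(ℏc)³.
1 GeV⁴ → 1/(ℏc)³ × (1 GeV in J)⁴ = 2.082 × 10³⁷ Pa.
Convert the energy scale: 5.00 × 10⁻³ eV⁴ = 5.00 × 10⁻³⁹ GeV⁴.
Result: 5.00 × 10⁻³⁹ × 2.082 × 10³⁷ = 0.1041 Pa.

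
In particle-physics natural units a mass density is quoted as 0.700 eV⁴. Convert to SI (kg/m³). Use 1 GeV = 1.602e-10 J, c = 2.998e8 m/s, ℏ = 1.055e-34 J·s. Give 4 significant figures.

1.621e-16 kg/m³

Mass density is [E]/(c²[L]³) = [E]⁴/(ℏ³c⁵).
1 GeV⁴ → 1/(ℏ³c⁵) × (1 GeV in J)⁴ = 2.316e20 kg/m³.
Convert the energy scale: 0.700 eV⁴ = 7.00e-37 GeV⁴.
Result: 7.00e-37 × 2.316e20 = 1.621e-16 kg/m³.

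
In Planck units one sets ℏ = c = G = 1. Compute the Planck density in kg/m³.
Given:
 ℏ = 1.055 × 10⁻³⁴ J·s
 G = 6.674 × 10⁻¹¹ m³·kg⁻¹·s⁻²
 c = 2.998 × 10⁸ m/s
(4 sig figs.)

5.154 × 10⁹⁶ kg/m³

ρ_P = c⁵/(ℏG²)
  = 2.422 × 10⁴² / 4.699 × 10⁻⁵⁵
  = 5.154 × 10⁹⁶ kg/m³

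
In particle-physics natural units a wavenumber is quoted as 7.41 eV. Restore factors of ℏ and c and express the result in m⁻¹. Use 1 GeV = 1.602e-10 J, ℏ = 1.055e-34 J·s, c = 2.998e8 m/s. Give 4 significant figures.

3.753e7 m⁻¹

Inverse length is [E]/(ℏc).
1 GeV → 1/(ℏc) × (1 GeV in J) = 5.065e15 m⁻¹.
Convert the energy scale: 7.41 eV = 7.41e-9 GeV.
Result: 7.41e-9 × 5.065e15 = 3.753e7 m⁻¹.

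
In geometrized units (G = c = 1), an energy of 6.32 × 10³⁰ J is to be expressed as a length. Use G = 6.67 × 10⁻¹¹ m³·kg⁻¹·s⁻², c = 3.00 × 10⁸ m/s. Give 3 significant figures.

5.20 × 10⁻¹⁴ m

Energy → length via G/c⁴.
6.32 × 10³⁰ J × (G/c⁴) = 5.20 × 10⁻¹⁴ m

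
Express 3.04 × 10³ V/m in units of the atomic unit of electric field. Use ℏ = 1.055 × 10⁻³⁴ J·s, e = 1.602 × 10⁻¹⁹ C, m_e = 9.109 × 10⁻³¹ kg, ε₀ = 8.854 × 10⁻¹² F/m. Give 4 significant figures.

atomic unit of electric field: E_au = E_h/(e a₀) = m_e²e⁵/((4πε₀)³ℏ⁴) = 5.131 × 10¹¹ V/m.
3.04 × 10³ / 5.131 × 10¹¹ = 5.925 × 10⁻⁹

5.925 × 10⁻⁹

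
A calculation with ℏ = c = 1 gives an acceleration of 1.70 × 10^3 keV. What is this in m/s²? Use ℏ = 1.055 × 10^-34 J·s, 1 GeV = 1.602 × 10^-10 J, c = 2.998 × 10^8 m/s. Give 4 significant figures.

Acceleration is [L]/[T]² = c·[E]/ℏ.
1 GeV → c/ℏ × (1 GeV in J) = 4.552 × 10^32 m/s².
Convert the energy scale: 1.70 × 10^3 keV = 1.70 × 10^-3 GeV.
Result: 1.70 × 10^-3 × 4.552 × 10^32 = 7.739 × 10^29 m/s².

7.739 × 10^29 m/s²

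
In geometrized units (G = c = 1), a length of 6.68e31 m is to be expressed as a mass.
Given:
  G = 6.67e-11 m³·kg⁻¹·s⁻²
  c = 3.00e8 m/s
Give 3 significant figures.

Length → mass via c²/G.
6.68e31 m × (c²/G) = 9.01e58 kg

9.01e58 kg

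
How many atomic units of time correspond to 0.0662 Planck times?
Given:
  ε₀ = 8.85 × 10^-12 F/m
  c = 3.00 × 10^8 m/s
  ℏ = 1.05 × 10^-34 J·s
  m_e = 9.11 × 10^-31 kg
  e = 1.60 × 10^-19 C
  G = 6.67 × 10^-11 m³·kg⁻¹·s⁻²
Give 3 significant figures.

1.48 × 10^-28

Planck time: t_P = √(ℏG/c⁵) = 5.37 × 10^-44 s
atomic unit of time: τ_au = (4πε₀)²ℏ³/(m_e e⁴) = 2.40 × 10^-17 s
0.0662 × 5.37 × 10^-44 / 2.40 × 10^-17 = 1.48 × 10^-28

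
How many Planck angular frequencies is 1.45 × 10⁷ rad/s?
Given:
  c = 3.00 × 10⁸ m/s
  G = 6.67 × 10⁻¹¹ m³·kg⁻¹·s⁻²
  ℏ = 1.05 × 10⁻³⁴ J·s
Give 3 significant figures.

Planck angular frequency: ω_P = √(c⁵/(ℏG)) = 1.86 × 10⁴³ rad/s.
1.45 × 10⁷ / 1.86 × 10⁴³ = 7.78 × 10⁻³⁷

7.78 × 10⁻³⁷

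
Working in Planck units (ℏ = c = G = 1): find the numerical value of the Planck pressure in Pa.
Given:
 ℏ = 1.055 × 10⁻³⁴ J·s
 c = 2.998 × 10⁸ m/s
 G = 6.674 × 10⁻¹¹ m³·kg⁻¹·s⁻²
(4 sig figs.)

The unique combination of the constants set to 1 with dimensions of pressure is p_P = c⁷/(ℏG²).
  = 2.177 × 10⁵⁹ / 4.699 × 10⁻⁵⁵
  = 4.632 × 10¹¹³ Pa

4.632 × 10¹¹³ Pa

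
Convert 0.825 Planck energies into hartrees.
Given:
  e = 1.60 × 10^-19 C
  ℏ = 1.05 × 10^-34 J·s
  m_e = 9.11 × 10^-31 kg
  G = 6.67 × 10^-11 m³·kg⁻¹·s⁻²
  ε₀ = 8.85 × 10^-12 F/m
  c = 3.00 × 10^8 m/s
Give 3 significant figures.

3.69 × 10^26

Planck energy: E_P = √(ℏc⁵/G) = 1.96 × 10^9 J
hartree: E_h = m_e e⁴/(4πε₀ℏ)² = 4.38 × 10^-18 J
0.825 × 1.96 × 10^9 / 4.38 × 10^-18 = 3.69 × 10^26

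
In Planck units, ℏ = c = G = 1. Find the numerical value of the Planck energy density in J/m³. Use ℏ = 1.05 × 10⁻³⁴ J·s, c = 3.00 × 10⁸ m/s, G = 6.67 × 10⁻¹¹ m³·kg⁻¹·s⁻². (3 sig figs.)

The unique combination of the constants set to 1 with dimensions of energy density is u_P = c⁷/(ℏG²).
  = 2.19 × 10⁵⁹ / 4.67 × 10⁻⁵⁵
  = 4.68 × 10¹¹³ J/m³

4.68 × 10¹¹³ J/m³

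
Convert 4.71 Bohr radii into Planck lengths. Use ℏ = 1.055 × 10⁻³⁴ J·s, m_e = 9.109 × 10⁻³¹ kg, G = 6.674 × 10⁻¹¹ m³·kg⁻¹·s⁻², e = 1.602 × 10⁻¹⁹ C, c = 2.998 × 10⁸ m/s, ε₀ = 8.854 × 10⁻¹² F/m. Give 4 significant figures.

Bohr radius: a₀ = 4πε₀ℏ²/(m_e e²) = 5.297 × 10⁻¹¹ m
Planck length: ℓ_P = √(ℏG/c³) = 1.616 × 10⁻³⁵ m
4.71 × 5.297 × 10⁻¹¹ / 1.616 × 10⁻³⁵ = 1.544 × 10²⁵

1.544 × 10²⁵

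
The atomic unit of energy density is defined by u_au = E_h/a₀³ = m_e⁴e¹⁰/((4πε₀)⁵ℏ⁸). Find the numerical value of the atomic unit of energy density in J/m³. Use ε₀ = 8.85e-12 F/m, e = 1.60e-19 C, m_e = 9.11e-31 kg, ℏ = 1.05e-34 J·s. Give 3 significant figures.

3.01e13 J/m³

u_au = E_h/a₀³ = m_e⁴e¹⁰/((4πε₀)⁵ℏ⁸)
E_h = 4.38e-18 J
a₀ = 5.26e-11 m
E_h/a₀³ = 3.01e13 J/m³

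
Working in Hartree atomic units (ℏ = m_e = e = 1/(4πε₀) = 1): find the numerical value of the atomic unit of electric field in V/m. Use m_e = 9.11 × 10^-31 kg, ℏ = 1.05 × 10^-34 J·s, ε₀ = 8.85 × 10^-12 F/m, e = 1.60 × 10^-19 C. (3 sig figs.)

5.20 × 10^11 V/m

From ℏ = m_e = e = 1/(4πε₀) = 1 the electric field scale is E_au = E_h/(e a₀) = m_e²e⁵/((4πε₀)³ℏ⁴).
E_h = 4.38 × 10^-18 J
a₀ = 5.26 × 10^-11 m
E_h/(e·a₀) = 5.20 × 10^11 V/m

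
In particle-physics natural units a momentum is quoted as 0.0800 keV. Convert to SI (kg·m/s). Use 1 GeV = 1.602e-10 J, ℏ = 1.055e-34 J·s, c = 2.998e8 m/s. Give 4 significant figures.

Momentum is [E]/c; divide by c.
1 GeV → 1/c × (1 GeV in J) = 5.344e-19 kg·m/s.
Convert the energy scale: 0.0800 keV = 8.00e-8 GeV.
Result: 8.00e-8 × 5.344e-19 = 4.275e-26 kg·m/s.

4.275e-26 kg·m/s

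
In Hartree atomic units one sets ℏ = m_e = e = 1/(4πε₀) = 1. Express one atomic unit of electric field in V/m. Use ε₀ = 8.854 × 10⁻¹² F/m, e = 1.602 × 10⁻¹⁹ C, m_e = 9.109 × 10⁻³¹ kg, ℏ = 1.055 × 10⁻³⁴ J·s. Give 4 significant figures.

E_au = E_h/(e a₀) = m_e²e⁵/((4πε₀)³ℏ⁴)
E_h = 4.354 × 10⁻¹⁸ J
a₀ = 5.297 × 10⁻¹¹ m
E_h/(e·a₀) = 5.131 × 10¹¹ V/m

5.131 × 10¹¹ V/m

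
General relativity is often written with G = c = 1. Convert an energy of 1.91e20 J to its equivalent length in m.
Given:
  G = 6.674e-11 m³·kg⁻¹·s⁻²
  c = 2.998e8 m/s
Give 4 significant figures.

Energy → length via G/c⁴.
1.91e20 J × (G/c⁴) = 1.578e-24 m

1.578e-24 m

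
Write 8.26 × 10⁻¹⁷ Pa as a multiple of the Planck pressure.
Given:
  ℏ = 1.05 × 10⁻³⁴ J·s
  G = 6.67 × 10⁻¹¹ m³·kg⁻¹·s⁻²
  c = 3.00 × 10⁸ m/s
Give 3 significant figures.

Planck pressure: p_P = c⁷/(ℏG²) = 4.68 × 10¹¹³ Pa.
8.26 × 10⁻¹⁷ / 4.68 × 10¹¹³ = 1.76 × 10⁻¹³⁰

1.76 × 10⁻¹³⁰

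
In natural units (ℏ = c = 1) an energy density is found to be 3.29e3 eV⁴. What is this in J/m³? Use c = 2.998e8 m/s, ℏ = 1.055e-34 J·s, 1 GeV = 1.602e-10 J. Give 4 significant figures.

[E]/[L]³ = [E]⁴/(ℏc)³; restore (ℏc)⁻³.
1 GeV⁴ → 1/(ℏc)³ × (1 GeV in J)⁴ = 2.082e37 J/m³.
Convert the energy scale: 3.29e3 eV⁴ = 3.29e-33 GeV⁴.
Result: 3.29e-33 × 2.082e37 = 6.848e4 J/m³.

6.848e4 J/m³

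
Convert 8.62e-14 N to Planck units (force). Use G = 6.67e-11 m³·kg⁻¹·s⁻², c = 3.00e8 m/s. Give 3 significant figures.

Planck force: F_P = c⁴/G = 1.21e44 N.
8.62e-14 / 1.21e44 = 7.10e-58

7.10e-58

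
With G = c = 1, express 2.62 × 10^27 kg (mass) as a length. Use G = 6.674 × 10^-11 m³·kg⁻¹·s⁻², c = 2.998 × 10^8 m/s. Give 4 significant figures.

In G = c = 1 units mass has dimensions of length; the conversion factor is G/c².
2.62 × 10^27 kg × (G/c²) = 1.945 m

1.945 m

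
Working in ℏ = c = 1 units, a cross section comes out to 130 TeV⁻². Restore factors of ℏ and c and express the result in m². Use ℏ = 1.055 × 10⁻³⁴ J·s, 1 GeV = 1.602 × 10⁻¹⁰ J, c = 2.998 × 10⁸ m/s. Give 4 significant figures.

5.067 × 10⁻³⁶ m²

Area is [L]² = [E]⁻²·(ℏc)²; restore (ℏc)².
1 GeV⁻² → (ℏc)² × (1 GeV in J)⁻² = 3.898 × 10⁻³² m².
Convert the energy scale: 130 TeV⁻² = 1.30 × 10⁻⁴ GeV⁻².
Result: 1.30 × 10⁻⁴ × 3.898 × 10⁻³² = 5.067 × 10⁻³⁶ m².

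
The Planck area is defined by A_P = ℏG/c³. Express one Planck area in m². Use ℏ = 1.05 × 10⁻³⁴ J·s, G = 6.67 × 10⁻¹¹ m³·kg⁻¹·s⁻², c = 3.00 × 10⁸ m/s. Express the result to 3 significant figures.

2.59 × 10⁻⁷⁰ m²

A_P = ℏG/c³
  = 7.00 × 10⁻⁴⁵ / 2.70 × 10²⁵
  = 2.59 × 10⁻⁷⁰ m²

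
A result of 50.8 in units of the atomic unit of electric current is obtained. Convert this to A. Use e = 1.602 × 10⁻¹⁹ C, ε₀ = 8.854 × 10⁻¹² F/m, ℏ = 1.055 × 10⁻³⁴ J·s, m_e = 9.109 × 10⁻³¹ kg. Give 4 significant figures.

0.3359 A

One atomic unit of electric current: I_au = e E_h/ℏ = m_e e⁵/((4πε₀)²ℏ³) = 6.612 × 10⁻³ A.
50.8 × 6.612 × 10⁻³ A = 0.3359 A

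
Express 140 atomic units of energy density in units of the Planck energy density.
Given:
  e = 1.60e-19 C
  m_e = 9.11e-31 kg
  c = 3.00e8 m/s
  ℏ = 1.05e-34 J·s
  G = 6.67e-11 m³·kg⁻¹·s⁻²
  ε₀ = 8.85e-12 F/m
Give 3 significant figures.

atomic unit of energy density: u_au = E_h/a₀³ = m_e⁴e¹⁰/((4πε₀)⁵ℏ⁸) = 3.01e13 J/m³
Planck energy density: u_P = c⁷/(ℏG²) = 4.68e113 J/m³
140 × 3.01e13 / 4.68e113 = 9.01e-99

9.01e-99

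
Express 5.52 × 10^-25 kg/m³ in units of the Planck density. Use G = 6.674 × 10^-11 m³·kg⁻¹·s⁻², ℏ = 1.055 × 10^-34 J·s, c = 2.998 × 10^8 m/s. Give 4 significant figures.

1.071 × 10^-121

Planck density: ρ_P = c⁵/(ℏG²) = 5.154 × 10^96 kg/m³.
5.52 × 10^-25 / 5.154 × 10^96 = 1.071 × 10^-121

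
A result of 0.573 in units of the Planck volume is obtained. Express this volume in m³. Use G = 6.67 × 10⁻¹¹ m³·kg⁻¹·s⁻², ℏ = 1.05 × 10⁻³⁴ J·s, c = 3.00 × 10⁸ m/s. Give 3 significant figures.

2.39 × 10⁻¹⁰⁵ m³

One Planck volume: V_P = (ℏG/c³)^(3/2) = 4.18 × 10⁻¹⁰⁵ m³.
0.573 × 4.18 × 10⁻¹⁰⁵ m³ = 2.39 × 10⁻¹⁰⁵ m³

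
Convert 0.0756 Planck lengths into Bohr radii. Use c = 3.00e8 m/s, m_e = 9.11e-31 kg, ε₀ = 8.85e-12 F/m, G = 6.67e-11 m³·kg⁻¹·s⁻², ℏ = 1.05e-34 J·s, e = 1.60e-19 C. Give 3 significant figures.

2.32e-26

Planck length: ℓ_P = √(ℏG/c³) = 1.61e-35 m
Bohr radius: a₀ = 4πε₀ℏ²/(m_e e²) = 5.26e-11 m
0.0756 × 1.61e-35 / 5.26e-11 = 2.32e-26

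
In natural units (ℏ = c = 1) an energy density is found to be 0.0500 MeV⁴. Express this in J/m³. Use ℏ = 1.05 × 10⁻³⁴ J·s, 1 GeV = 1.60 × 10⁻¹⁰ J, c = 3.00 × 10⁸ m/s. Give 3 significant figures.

1.05 × 10²⁴ J/m³

[E]/[L]³ = [E]⁴/(ℏc)³; restore (ℏc)⁻³.
1 GeV⁴ → 1/(ℏc)³ × (1 GeV in J)⁴ = 2.10 × 10³⁷ J/m³.
Convert the energy scale: 0.0500 MeV⁴ = 5.00 × 10⁻¹⁴ GeV⁴.
Result: 5.00 × 10⁻¹⁴ × 2.10 × 10³⁷ = 1.05 × 10²⁴ J/m³.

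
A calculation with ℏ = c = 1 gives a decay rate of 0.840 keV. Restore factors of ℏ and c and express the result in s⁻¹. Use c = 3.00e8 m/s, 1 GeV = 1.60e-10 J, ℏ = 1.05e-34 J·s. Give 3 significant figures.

A rate is [E]/ℏ; divide by ℏ.
1 GeV → 1/ℏ × (1 GeV in J) = 1.52e24 s⁻¹.
Convert the energy scale: 0.840 keV = 8.40e-7 GeV.
Result: 8.40e-7 × 1.52e24 = 1.28e18 s⁻¹.

1.28e18 s⁻¹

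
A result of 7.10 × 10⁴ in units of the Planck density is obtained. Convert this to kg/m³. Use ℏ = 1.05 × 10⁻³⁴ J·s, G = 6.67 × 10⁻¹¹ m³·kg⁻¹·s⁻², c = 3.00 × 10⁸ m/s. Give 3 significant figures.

3.69 × 10¹⁰¹ kg/m³

One Planck density: ρ_P = c⁵/(ℏG²) = 5.20 × 10⁹⁶ kg/m³.
7.10 × 10⁴ × 5.20 × 10⁹⁶ kg/m³ = 3.69 × 10¹⁰¹ kg/m³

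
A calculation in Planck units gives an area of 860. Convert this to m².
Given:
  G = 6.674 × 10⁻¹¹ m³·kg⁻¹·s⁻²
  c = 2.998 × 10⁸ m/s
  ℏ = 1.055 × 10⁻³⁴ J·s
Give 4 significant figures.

2.247 × 10⁻⁶⁷ m²

One Planck area: A_P = ℏG/c³ = 2.613 × 10⁻⁷⁰ m².
860 × 2.613 × 10⁻⁷⁰ m² = 2.247 × 10⁻⁶⁷ m²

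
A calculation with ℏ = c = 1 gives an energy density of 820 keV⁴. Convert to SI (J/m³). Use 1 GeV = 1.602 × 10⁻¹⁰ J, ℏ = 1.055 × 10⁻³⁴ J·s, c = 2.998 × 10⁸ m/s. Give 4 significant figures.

1.707 × 10¹⁶ J/m³

[E]/[L]³ = [E]⁴/(ℏc)³; restore (ℏc)⁻³.
1 GeV⁴ → 1/(ℏc)³ × (1 GeV in J)⁴ = 2.082 × 10³⁷ J/m³.
Convert the energy scale: 820 keV⁴ = 8.20 × 10⁻²² GeV⁴.
Result: 8.20 × 10⁻²² × 2.082 × 10³⁷ = 1.707 × 10¹⁶ J/m³.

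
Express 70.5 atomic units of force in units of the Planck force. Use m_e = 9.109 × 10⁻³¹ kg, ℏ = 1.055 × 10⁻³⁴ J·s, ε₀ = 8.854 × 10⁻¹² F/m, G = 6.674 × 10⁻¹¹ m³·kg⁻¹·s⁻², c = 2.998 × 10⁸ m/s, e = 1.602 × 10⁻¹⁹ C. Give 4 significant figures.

atomic unit of force: F_au = E_h/a₀ = m_e²e⁶/((4πε₀)³ℏ⁴) = 8.220 × 10⁻⁸ N
Planck force: F_P = c⁴/G = 1.210 × 10⁴⁴ N
70.5 × 8.220 × 10⁻⁸ / 1.210 × 10⁴⁴ = 4.787 × 10⁻⁵⁰

4.787 × 10⁻⁵⁰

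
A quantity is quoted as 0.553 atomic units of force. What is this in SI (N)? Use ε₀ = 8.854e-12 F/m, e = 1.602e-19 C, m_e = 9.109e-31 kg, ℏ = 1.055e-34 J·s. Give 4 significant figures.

One atomic unit of force: F_au = E_h/a₀ = m_e²e⁶/((4πε₀)³ℏ⁴) = 8.220e-8 N.
0.553 × 8.220e-8 N = 4.546e-8 N

4.546e-8 N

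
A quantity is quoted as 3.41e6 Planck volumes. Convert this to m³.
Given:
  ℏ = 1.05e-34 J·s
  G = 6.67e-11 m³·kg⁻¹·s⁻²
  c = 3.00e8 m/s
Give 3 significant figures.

1.42e-98 m³

One Planck volume: V_P = (ℏG/c³)^(3/2) = 4.18e-105 m³.
3.41e6 × 4.18e-105 m³ = 1.42e-98 m³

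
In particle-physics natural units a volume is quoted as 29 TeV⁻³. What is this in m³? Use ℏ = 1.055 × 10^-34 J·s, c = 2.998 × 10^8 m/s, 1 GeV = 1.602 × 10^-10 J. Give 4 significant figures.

Volume is [L]³ = [E]⁻³·(ℏc)³.
1 GeV⁻³ → (ℏc)³ × (1 GeV in J)⁻³ = 7.696 × 10^-48 m³.
Convert the energy scale: 29 TeV⁻³ = 2.90 × 10^-8 GeV⁻³.
Result: 2.90 × 10^-8 × 7.696 × 10^-48 = 2.232 × 10^-55 m³.

2.232 × 10^-55 m³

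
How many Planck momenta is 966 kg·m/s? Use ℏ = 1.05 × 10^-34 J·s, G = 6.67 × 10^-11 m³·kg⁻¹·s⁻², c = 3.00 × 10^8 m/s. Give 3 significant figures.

Planck momentum: p_P = √(ℏc³/G) = 6.52 kg·m/s.
966 / 6.52 = 148

148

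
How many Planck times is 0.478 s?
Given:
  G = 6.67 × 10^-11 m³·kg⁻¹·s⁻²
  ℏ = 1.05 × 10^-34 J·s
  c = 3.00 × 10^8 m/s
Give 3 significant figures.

8.90 × 10^42

Planck time: t_P = √(ℏG/c⁵) = 5.37 × 10^-44 s.
0.478 / 5.37 × 10^-44 = 8.90 × 10^42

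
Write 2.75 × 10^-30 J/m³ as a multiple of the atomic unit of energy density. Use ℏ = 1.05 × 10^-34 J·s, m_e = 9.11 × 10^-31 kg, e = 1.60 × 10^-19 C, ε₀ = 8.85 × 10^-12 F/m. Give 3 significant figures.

atomic unit of energy density: u_au = E_h/a₀³ = m_e⁴e¹⁰/((4πε₀)⁵ℏ⁸) = 3.01 × 10^13 J/m³.
2.75 × 10^-30 / 3.01 × 10^13 = 9.13 × 10^-44

9.13 × 10^-44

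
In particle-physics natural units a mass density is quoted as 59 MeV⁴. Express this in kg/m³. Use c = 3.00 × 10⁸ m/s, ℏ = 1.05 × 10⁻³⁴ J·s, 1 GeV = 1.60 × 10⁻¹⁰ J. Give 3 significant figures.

1.37 × 10¹⁰ kg/m³

Mass density is [E]/(c²[L]³) = [E]⁴/(ℏ³c⁵).
1 GeV⁴ → 1/(ℏ³c⁵) × (1 GeV in J)⁴ = 2.33 × 10²⁰ kg/m³.
Convert the energy scale: 59 MeV⁴ = 5.90 × 10⁻¹¹ GeV⁴.
Result: 5.90 × 10⁻¹¹ × 2.33 × 10²⁰ = 1.37 × 10¹⁰ kg/m³.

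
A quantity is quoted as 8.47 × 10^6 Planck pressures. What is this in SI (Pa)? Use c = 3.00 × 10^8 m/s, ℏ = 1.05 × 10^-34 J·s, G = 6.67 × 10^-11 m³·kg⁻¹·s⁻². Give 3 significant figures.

3.97 × 10^120 Pa

One Planck pressure: p_P = c⁷/(ℏG²) = 4.68 × 10^113 Pa.
8.47 × 10^6 × 4.68 × 10^113 Pa = 3.97 × 10^120 Pa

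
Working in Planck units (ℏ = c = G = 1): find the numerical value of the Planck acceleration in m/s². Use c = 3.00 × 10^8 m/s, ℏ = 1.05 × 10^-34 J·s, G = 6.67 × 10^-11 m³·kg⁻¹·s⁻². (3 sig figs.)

From ℏ = c = G = 1 the acceleration scale is a_P = √(c⁷/(ℏG)).
  = √(3.12 × 10^103)
  = 5.59 × 10^51 m/s²

5.59 × 10^51 m/s²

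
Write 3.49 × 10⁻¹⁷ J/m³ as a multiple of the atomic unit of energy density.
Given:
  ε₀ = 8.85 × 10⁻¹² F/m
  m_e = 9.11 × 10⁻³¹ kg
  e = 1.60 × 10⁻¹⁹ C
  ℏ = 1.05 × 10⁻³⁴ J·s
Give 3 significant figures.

atomic unit of energy density: u_au = E_h/a₀³ = m_e⁴e¹⁰/((4πε₀)⁵ℏ⁸) = 3.01 × 10¹³ J/m³.
3.49 × 10⁻¹⁷ / 3.01 × 10¹³ = 1.16 × 10⁻³⁰

1.16 × 10⁻³⁰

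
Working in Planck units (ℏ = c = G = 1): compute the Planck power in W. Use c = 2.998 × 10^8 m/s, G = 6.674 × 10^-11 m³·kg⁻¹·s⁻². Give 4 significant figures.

3.629 × 10^52 W

The unique combination of the constants set to 1 with dimensions of power is P_P = c⁵/G.
  = 2.422 × 10^42 / 6.674 × 10^-11
  = 3.629 × 10^52 W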